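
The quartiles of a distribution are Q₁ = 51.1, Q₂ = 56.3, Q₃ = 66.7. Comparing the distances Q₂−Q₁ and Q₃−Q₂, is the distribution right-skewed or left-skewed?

right-skewed

Q₂ − Q₁ = 5.2;  Q₃ − Q₂ = 10.4
Q₃ − Q₂ > Q₂ − Q₁ ⇒ the upper half is more spread out ⇒ right-skewed.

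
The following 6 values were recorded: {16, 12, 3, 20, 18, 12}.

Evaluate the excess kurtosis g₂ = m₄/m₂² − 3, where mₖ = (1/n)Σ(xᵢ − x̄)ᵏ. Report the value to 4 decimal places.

-0.4342

x̄ = 13.5000
Σ(xᵢ − x̄)² = 183.5000 ⇒ m₂ = 30.58333
Σ(xᵢ − x̄)⁴ = 14399.3750 ⇒ m₄ = 2399.89583
m₂² = 935.34028
g₂ = m₄/m₂² − 3 = 2.56580 − 3 ≈ -0.4342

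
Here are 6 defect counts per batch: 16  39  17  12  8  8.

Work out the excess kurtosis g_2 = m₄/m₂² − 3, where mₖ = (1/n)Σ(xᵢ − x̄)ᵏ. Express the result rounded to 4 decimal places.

0.4685

x̄ = 16.6667
Σ(xᵢ − x̄)² = 671.3333 ⇒ m₂ = 111.88889
Σ(xᵢ − x̄)⁴ = 260537.1111 ⇒ m₄ = 43422.85185
m₂² = 12519.12346
g_2 = m₄/m₂² − 3 = 3.46852 − 3 ≈ 0.4685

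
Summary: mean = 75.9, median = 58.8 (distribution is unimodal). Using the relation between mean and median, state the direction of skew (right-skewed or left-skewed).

right-skewed

mean − median = 75.9 − 58.8 = 17.1
mean > median ⇒ the longer tail is on the right ⇒ right-skewed (positively skewed).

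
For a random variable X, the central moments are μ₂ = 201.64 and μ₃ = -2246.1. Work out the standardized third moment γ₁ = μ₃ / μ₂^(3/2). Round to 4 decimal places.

-0.7844

σ = √μ₂ = √201.64 = 14.20000
σ³ = μ₂^(3/2) = 2863.28800
γ₁ = μ₃/σ³ = -2246.1 / 2863.28800 ≈ -0.7844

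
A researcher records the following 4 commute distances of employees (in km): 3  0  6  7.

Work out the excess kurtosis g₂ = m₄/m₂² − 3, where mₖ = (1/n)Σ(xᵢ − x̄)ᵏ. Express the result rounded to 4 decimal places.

x̄ = 4.0000
Σ(xᵢ − x̄)² = 30.0000 ⇒ m₂ = 7.50000
Σ(xᵢ − x̄)⁴ = 354.0000 ⇒ m₄ = 88.50000
m₂² = 56.25000
g₂ = m₄/m₂² − 3 = 1.57333 − 3 ≈ -1.4267

-1.4267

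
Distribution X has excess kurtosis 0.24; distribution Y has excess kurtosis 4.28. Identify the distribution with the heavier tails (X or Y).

Y

Higher excess kurtosis ⇒ heavier tails relative to the normal distribution.
0.24 vs 4.28: the larger is 4.28, so Y has heavier tails.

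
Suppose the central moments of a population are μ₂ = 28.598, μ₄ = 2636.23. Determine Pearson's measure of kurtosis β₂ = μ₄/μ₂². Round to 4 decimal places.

3.2234

μ₂² = 28.598² = 817.84560
μ₄/μ₂² = 2636.23 / 817.84560 = 3.22338
β₂ ≈ 3.2234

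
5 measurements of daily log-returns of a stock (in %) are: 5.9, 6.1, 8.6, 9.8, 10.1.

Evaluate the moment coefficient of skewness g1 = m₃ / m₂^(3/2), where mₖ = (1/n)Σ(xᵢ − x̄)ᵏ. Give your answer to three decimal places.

-0.196

x̄ = (5.9 + 6.1 + 8.6 + 9.8 + 10.1) / 5 = 8.1000
deviations (xᵢ − x̄): -2.2000, -2.0000, 0.5000, 1.7000, 2.0000
Σ(xᵢ − x̄)² = 15.9800 ⇒ m₂ = 15.9800/5 = 3.19600
Σ(xᵢ − x̄)³ = -5.6100 ⇒ m₃ = -5.6100/5 = -1.12200
m₂^(3/2) = 3.19600^(1.5) = 5.71360
g1 = m₃ / m₂^(3/2) = -1.12200 / 5.71360 ≈ -0.196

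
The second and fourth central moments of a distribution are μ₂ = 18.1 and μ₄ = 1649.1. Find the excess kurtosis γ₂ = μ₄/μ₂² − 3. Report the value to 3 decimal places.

μ₂² = 18.1² = 327.61000
μ₄/μ₂² = 1649.1 / 327.61000 = 5.03373
γ₂ = 5.03373 − 3 ≈ 2.034

2.034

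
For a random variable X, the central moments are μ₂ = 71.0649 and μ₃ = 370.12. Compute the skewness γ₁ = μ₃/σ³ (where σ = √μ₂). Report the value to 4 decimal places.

σ = √μ₂ = √71.0649 = 8.43000
σ³ = μ₂^(3/2) = 599.07711
γ₁ = μ₃/σ³ = 370.12 / 599.07711 ≈ 0.6178

0.6178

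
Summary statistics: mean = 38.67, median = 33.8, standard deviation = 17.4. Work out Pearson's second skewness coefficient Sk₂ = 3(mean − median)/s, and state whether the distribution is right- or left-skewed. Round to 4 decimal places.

0.8397, right-skewed

Sk₂ = 3(38.67 − 33.8) / 17.4 = 3 × 4.8700 / 17.4
    = 14.6100 / 17.4 ≈ 0.8397
Sk₂ > 0 ⇒ mean > median ⇒ right-skewed (positive skew).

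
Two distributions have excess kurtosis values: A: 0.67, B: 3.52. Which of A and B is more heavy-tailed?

Higher excess kurtosis ⇒ heavier tails relative to the normal distribution.
0.67 vs 3.52: the larger is 3.52, so B has heavier tails.

B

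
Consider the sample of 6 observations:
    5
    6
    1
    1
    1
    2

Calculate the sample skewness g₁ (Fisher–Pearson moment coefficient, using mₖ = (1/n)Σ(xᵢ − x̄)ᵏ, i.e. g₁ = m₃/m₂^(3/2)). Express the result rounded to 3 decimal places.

0.683

x̄ = (5 + 6 + 1 + 1 + 1 + 2) / 6 = 2.6667
deviations (xᵢ − x̄): 2.3333, 3.3333, -1.6667, -1.6667, -1.6667, -0.6667
Σ(xᵢ − x̄)² = 25.3333 ⇒ m₂ = 25.3333/6 = 4.22222
Σ(xᵢ − x̄)³ = 35.5556 ⇒ m₃ = 35.5556/6 = 5.92593
m₂^(3/2) = 4.22222^(1.5) = 8.67584
g₁ = m₃ / m₂^(3/2) = 5.92593 / 8.67584 ≈ 0.683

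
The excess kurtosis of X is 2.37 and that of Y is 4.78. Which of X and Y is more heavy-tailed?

Higher excess kurtosis ⇒ heavier tails relative to the normal distribution.
2.37 vs 4.78: the larger is 4.78, so Y has heavier tails.

Y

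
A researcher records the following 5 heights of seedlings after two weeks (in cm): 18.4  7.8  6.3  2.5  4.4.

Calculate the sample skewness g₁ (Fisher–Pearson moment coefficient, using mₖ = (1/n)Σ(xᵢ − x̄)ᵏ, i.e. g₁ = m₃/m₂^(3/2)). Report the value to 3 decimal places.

x̄ = (18.4 + 7.8 + 6.3 + 2.5 + 4.4) / 5 = 7.8800
deviations (xᵢ − x̄): 10.5200, -0.0800, -1.5800, -5.3800, -3.4800
Σ(xᵢ − x̄)² = 154.2280 ⇒ m₂ = 154.2280/5 = 30.84560
Σ(xᵢ − x̄)³ = 962.4427 ⇒ m₃ = 962.4427/5 = 192.48854
m₂^(3/2) = 30.84560^(1.5) = 171.31281
g₁ = m₃ / m₂^(3/2) = 192.48854 / 171.31281 ≈ 1.124

1.124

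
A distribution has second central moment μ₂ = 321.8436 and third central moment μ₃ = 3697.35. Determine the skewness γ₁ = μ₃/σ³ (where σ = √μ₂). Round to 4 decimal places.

0.6404

σ = √μ₂ = √321.8436 = 17.94000
σ³ = μ₂^(3/2) = 5773.87418
γ₁ = μ₃/σ³ = 3697.35 / 5773.87418 ≈ 0.6404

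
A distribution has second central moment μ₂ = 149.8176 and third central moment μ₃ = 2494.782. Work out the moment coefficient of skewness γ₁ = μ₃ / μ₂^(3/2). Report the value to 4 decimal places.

1.3605

σ = √μ₂ = √149.8176 = 12.24000
σ³ = μ₂^(3/2) = 1833.76742
γ₁ = μ₃/σ³ = 2494.782 / 1833.76742 ≈ 1.3605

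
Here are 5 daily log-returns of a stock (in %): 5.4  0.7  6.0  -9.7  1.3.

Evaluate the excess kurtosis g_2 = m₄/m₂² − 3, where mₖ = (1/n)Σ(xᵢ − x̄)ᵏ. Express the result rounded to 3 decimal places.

-0.396

x̄ = 0.7400
Σ(xᵢ − x̄)² = 158.6920 ⇒ m₂ = 31.73840
Σ(xᵢ − x̄)⁴ = 13116.7666 ⇒ m₄ = 2623.35331
m₂² = 1007.32603
g_2 = m₄/m₂² − 3 = 2.60427 − 3 ≈ -0.396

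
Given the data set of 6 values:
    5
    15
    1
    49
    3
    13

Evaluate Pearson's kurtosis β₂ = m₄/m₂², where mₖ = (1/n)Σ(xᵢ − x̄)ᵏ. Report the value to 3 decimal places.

x̄ = 14.3333
Σ(xᵢ − x̄)² = 1597.3333 ⇒ m₂ = 266.22222
Σ(xᵢ − x̄)⁴ = 1499964.4444 ⇒ m₄ = 249994.07407
m₂² = 70874.27160
β₂ = m₄/m₂² = 249994.07407 / 70874.27160 ≈ 3.527

3.527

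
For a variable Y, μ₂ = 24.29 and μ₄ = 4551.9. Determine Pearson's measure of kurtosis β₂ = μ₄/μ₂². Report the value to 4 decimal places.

7.7150

μ₂² = 24.29² = 590.00410
μ₄/μ₂² = 4551.9 / 590.00410 = 7.71503
β₂ ≈ 7.7150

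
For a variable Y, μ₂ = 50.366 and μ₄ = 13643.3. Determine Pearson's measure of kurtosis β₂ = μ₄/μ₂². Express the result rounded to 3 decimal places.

μ₂² = 50.366² = 2536.73396
μ₄/μ₂² = 13643.3 / 2536.73396 = 5.37829
β₂ ≈ 5.378

5.378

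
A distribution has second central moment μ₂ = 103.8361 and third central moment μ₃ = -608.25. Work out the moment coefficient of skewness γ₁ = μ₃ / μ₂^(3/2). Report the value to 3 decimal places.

σ = √μ₂ = √103.8361 = 10.19000
σ³ = μ₂^(3/2) = 1058.08986
γ₁ = μ₃/σ³ = -608.25 / 1058.08986 ≈ -0.575

-0.575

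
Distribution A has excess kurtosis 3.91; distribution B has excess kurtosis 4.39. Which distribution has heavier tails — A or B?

Higher excess kurtosis ⇒ heavier tails relative to the normal distribution.
3.91 vs 4.39: the larger is 4.39, so B has heavier tails.

B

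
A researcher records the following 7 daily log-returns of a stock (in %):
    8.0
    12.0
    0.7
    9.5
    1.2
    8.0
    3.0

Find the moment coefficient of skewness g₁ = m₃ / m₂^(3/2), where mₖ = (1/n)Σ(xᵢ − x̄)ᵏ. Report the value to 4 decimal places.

x̄ = (8.0 + 12.0 + 0.7 + 9.5 + 1.2 + 8.0 + 3.0) / 7 = 6.0571
deviations (xᵢ − x̄): 1.9429, 5.9429, -5.3571, 3.4429, -4.8571, 1.9429, -3.0571
Σ(xᵢ − x̄)² = 116.3571 ⇒ m₂ = 116.3571/7 = 16.62245
Σ(xᵢ − x̄)³ = -31.5422 ⇒ m₃ = -31.5422/7 = -4.50603
m₂^(3/2) = 16.62245^(1.5) = 67.77078
g₁ = m₃ / m₂^(3/2) = -4.50603 / 67.77078 ≈ -0.0665

-0.0665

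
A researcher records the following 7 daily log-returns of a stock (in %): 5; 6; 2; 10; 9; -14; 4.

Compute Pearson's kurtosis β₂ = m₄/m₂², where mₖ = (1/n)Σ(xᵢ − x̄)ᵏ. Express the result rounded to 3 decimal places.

x̄ = 3.1429
Σ(xᵢ − x̄)² = 388.8571 ⇒ m₂ = 55.55102
Σ(xᵢ − x̄)⁴ = 89832.6239 ⇒ m₄ = 12833.23199
m₂² = 3085.91587
β₂ = m₄/m₂² = 12833.23199 / 3085.91587 ≈ 4.159

4.159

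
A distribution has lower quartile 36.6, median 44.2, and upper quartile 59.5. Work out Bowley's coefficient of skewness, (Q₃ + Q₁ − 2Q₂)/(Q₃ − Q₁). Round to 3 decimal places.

numerator: Q₃ + Q₁ − 2Q₂ = 59.5 + 36.6 − 2×44.2 = 7.7000
denominator: Q₃ − Q₁ = 59.5 − 36.6 = 22.9000
Bowley skewness = 7.7000 / 22.9000 ≈ 0.336

0.336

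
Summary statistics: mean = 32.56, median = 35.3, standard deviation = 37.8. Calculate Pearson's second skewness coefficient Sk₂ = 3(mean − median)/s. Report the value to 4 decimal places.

Sk₂ = 3(32.56 − 35.3) / 37.8 = 3 × -2.7400 / 37.8
    = -8.2200 / 37.8 ≈ -0.2175

-0.2175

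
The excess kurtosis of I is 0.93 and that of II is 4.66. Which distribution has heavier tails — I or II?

II

Higher excess kurtosis ⇒ heavier tails relative to the normal distribution.
0.93 vs 4.66: the larger is 4.66, so II has heavier tails.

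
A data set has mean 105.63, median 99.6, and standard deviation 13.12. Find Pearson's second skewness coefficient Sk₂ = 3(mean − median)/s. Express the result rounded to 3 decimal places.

1.379

Sk₂ = 3(105.63 − 99.6) / 13.12 = 3 × 6.0300 / 13.12
    = 18.0900 / 13.12 ≈ 1.379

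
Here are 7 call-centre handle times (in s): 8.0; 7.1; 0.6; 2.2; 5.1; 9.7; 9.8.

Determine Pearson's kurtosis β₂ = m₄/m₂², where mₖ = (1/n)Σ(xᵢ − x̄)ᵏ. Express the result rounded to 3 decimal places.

1.742

x̄ = 6.0714
Σ(xᵢ − x̄)² = 77.7143 ⇒ m₂ = 11.10204
Σ(xᵢ − x̄)⁴ = 1503.3084 ⇒ m₄ = 214.75834
m₂² = 123.25531
β₂ = m₄/m₂² = 214.75834 / 123.25531 ≈ 1.742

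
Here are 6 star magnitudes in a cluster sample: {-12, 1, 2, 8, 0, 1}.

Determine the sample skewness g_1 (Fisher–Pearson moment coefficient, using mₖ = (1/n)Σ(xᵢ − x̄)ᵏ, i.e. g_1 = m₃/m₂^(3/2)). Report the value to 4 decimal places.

x̄ = (-12 + 1 + 2 + 8 + 0 + 1) / 6 = 0.0000
deviations (xᵢ − x̄): -12.0000, 1.0000, 2.0000, 8.0000, 0.0000, 1.0000
Σ(xᵢ − x̄)² = 214.0000 ⇒ m₂ = 214.0000/6 = 35.66667
Σ(xᵢ − x̄)³ = -1206.0000 ⇒ m₃ = -1206.0000/6 = -201.00000
m₂^(3/2) = 35.66667^(1.5) = 213.00696
g_1 = m₃ / m₂^(3/2) = -201.00000 / 213.00696 ≈ -0.9436

-0.9436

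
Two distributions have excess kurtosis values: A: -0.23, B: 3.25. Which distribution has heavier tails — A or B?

Higher excess kurtosis ⇒ heavier tails relative to the normal distribution.
-0.23 vs 3.25: the larger is 3.25, so B has heavier tails. (B is leptokurtic — heavier-than-normal tails; the other is platykurtic.)

B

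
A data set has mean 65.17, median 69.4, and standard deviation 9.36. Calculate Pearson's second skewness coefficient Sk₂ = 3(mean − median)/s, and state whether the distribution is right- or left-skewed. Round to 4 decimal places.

Sk₂ = 3(65.17 − 69.4) / 9.36 = 3 × -4.2300 / 9.36
    = -12.6900 / 9.36 ≈ -1.3558
Sk₂ < 0 ⇒ mean < median ⇒ left-skewed (negative skew).

-1.3558, left-skewed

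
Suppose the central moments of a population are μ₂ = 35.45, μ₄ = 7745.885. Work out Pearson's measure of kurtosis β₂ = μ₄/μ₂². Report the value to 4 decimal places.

6.1637

μ₂² = 35.45² = 1256.70250
μ₄/μ₂² = 7745.885 / 1256.70250 = 6.16366
β₂ ≈ 6.1637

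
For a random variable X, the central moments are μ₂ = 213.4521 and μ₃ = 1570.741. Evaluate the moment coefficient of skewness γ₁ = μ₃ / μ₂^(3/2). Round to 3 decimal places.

σ = √μ₂ = √213.4521 = 14.61000
σ³ = μ₂^(3/2) = 3118.53518
γ₁ = μ₃/σ³ = 1570.741 / 3118.53518 ≈ 0.504

0.504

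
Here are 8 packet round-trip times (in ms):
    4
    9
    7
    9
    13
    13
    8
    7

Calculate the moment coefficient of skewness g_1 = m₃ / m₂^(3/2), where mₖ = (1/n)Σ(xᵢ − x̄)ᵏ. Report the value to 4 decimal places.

x̄ = (4 + 9 + 7 + 9 + 13 + 13 + 8 + 7) / 8 = 8.7500
deviations (xᵢ − x̄): -4.7500, 0.2500, -1.7500, 0.2500, 4.2500, 4.2500, -0.7500, -1.7500
Σ(xᵢ − x̄)² = 65.5000 ⇒ m₂ = 65.5000/8 = 8.18750
Σ(xᵢ − x̄)³ = 35.2500 ⇒ m₃ = 35.2500/8 = 4.40625
m₂^(3/2) = 8.18750^(1.5) = 23.42756
g_1 = m₃ / m₂^(3/2) = 4.40625 / 23.42756 ≈ 0.1881

0.1881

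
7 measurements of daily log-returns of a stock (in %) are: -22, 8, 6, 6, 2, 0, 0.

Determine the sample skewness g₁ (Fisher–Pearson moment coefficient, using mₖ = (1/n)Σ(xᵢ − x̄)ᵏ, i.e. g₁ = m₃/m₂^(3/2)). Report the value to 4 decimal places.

-1.6458

x̄ = (-22 + 8 + 6 + 6 + 2 + 0 + 0) / 7 = 0.0000
deviations (xᵢ − x̄): -22.0000, 8.0000, 6.0000, 6.0000, 2.0000, 0.0000, 0.0000
Σ(xᵢ − x̄)² = 624.0000 ⇒ m₂ = 624.0000/7 = 89.14286
Σ(xᵢ − x̄)³ = -9696.0000 ⇒ m₃ = -9696.0000/7 = -1385.14286
m₂^(3/2) = 89.14286^(1.5) = 841.64670
g₁ = m₃ / m₂^(3/2) = -1385.14286 / 841.64670 ≈ -1.6458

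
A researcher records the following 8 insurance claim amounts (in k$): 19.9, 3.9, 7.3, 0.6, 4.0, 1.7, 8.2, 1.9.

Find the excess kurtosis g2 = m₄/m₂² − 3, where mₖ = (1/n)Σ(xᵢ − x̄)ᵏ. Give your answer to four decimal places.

x̄ = 5.9375
Σ(xᵢ − x̄)² = 272.5787 ⇒ m₂ = 34.07234
Σ(xᵢ − x̄)⁴ = 39466.8124 ⇒ m₄ = 4933.35155
m₂² = 1160.92461
g2 = m₄/m₂² − 3 = 4.24950 − 3 ≈ 1.2495

1.2495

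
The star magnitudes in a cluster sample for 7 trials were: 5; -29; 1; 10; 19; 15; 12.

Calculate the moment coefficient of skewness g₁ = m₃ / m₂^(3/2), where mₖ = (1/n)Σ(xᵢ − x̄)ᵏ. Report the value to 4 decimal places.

-1.4792

x̄ = (5 - 29 + 1 + 10 + 19 + 15 + 12) / 7 = 4.7143
deviations (xᵢ − x̄): 0.2857, -33.7143, -3.7143, 5.2857, 14.2857, 10.2857, 7.2857
Σ(xᵢ − x̄)² = 1541.4286 ⇒ m₂ = 1541.4286/7 = 220.20408
Σ(xᵢ − x̄)³ = -33834.6122 ⇒ m₃ = -33834.6122/7 = -4833.51603
m₂^(3/2) = 220.20408^(1.5) = 3267.66892
g₁ = m₃ / m₂^(3/2) = -4833.51603 / 3267.66892 ≈ -1.4792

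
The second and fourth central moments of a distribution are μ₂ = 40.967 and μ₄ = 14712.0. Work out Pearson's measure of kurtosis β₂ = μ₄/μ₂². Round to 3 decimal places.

8.766

μ₂² = 40.967² = 1678.29509
μ₄/μ₂² = 14712.0 / 1678.29509 = 8.76604
β₂ ≈ 8.766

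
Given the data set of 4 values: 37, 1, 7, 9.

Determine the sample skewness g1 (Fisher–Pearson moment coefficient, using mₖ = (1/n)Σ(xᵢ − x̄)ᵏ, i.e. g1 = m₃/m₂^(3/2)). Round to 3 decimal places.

0.996

x̄ = (37 + 1 + 7 + 9) / 4 = 13.5000
deviations (xᵢ − x̄): 23.5000, -12.5000, -6.5000, -4.5000
Σ(xᵢ − x̄)² = 771.0000 ⇒ m₂ = 771.0000/4 = 192.75000
Σ(xᵢ − x̄)³ = 10659.0000 ⇒ m₃ = 10659.0000/4 = 2664.75000
m₂^(3/2) = 192.75000^(1.5) = 2676.03371
g1 = m₃ / m₂^(3/2) = 2664.75000 / 2676.03371 ≈ 0.996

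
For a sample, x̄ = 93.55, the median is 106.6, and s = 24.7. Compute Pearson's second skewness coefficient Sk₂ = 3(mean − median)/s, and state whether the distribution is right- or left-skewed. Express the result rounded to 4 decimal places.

Sk₂ = 3(93.55 − 106.6) / 24.7 = 3 × -13.0500 / 24.7
    = -39.1500 / 24.7 ≈ -1.5850
Sk₂ < 0 ⇒ mean < median ⇒ left-skewed (negative skew).

-1.5850, left-skewed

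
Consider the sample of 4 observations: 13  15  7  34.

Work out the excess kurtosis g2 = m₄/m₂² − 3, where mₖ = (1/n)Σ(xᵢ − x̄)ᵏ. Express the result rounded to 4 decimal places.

-0.8428

x̄ = 17.2500
Σ(xᵢ − x̄)² = 408.7500 ⇒ m₂ = 102.18750
Σ(xᵢ − x̄)⁴ = 90105.3281 ⇒ m₄ = 22526.33203
m₂² = 10442.28516
g2 = m₄/m₂² − 3 = 2.15722 − 3 ≈ -0.8428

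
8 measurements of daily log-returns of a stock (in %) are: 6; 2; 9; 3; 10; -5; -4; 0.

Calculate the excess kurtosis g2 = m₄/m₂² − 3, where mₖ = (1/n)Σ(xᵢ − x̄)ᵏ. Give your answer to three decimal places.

x̄ = 2.6250
Σ(xᵢ − x̄)² = 215.8750 ⇒ m₂ = 26.98438
Σ(xᵢ − x̄)⁴ = 10094.1191 ⇒ m₄ = 1261.76489
m₂² = 728.15649
g2 = m₄/m₂² − 3 = 1.73282 − 3 ≈ -1.267

-1.267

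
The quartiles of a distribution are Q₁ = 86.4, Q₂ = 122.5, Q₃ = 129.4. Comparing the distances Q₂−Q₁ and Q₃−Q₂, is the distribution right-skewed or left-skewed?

left-skewed

Q₂ − Q₁ = 36.1;  Q₃ − Q₂ = 6.9
Q₂ − Q₁ > Q₃ − Q₂ ⇒ the lower half is more spread out ⇒ left-skewed.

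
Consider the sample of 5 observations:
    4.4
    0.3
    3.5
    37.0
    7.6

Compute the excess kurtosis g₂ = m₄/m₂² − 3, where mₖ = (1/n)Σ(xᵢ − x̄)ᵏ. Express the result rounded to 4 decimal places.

0.1036

x̄ = 10.5600
Σ(xᵢ − x̄)² = 900.8920 ⇒ m₂ = 180.17840
Σ(xᵢ − x̄)⁴ = 503786.1845 ⇒ m₄ = 100757.23690
m₂² = 32464.25583
g₂ = m₄/m₂² − 3 = 3.10364 − 3 ≈ 0.1036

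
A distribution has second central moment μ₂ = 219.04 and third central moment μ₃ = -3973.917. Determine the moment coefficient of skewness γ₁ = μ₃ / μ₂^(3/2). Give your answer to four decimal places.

σ = √μ₂ = √219.04 = 14.80000
σ³ = μ₂^(3/2) = 3241.79200
γ₁ = μ₃/σ³ = -3973.917 / 3241.79200 ≈ -1.2258

-1.2258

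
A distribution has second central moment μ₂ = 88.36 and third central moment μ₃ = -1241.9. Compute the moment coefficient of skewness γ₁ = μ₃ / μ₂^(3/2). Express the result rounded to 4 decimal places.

-1.4952

σ = √μ₂ = √88.36 = 9.40000
σ³ = μ₂^(3/2) = 830.58400
γ₁ = μ₃/σ³ = -1241.9 / 830.58400 ≈ -1.4952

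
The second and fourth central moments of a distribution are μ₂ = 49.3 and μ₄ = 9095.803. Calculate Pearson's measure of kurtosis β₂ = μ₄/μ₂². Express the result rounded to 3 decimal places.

μ₂² = 49.3² = 2430.49000
μ₄/μ₂² = 9095.803 / 2430.49000 = 3.74237
β₂ ≈ 3.742

3.742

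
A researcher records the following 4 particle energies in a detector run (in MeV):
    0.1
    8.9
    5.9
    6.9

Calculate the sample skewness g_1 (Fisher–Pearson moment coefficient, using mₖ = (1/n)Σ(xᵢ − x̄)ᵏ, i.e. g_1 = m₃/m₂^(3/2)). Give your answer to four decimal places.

x̄ = (0.1 + 8.9 + 5.9 + 6.9) / 4 = 5.4500
deviations (xᵢ − x̄): -5.3500, 3.4500, 0.4500, 1.4500
Σ(xᵢ − x̄)² = 42.8300 ⇒ m₂ = 42.8300/4 = 10.70750
Σ(xᵢ − x̄)³ = -108.9270 ⇒ m₃ = -108.9270/4 = -27.23175
m₂^(3/2) = 10.70750^(1.5) = 35.03742
g_1 = m₃ / m₂^(3/2) = -27.23175 / 35.03742 ≈ -0.7772

-0.7772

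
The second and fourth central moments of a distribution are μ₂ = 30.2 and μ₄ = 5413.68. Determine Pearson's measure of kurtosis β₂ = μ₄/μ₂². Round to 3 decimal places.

μ₂² = 30.2² = 912.04000
μ₄/μ₂² = 5413.68 / 912.04000 = 5.93579
β₂ ≈ 5.936

5.936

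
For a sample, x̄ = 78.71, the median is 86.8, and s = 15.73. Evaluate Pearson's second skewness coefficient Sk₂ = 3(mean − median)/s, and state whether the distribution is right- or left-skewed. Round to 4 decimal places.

Sk₂ = 3(78.71 − 86.8) / 15.73 = 3 × -8.0900 / 15.73
    = -24.2700 / 15.73 ≈ -1.5429
Sk₂ < 0 ⇒ mean < median ⇒ left-skewed (negative skew).

-1.5429, left-skewed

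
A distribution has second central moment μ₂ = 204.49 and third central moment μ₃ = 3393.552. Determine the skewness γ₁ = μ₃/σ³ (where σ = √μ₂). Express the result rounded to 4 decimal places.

σ = √μ₂ = √204.49 = 14.30000
σ³ = μ₂^(3/2) = 2924.20700
γ₁ = μ₃/σ³ = 3393.552 / 2924.20700 ≈ 1.1605

1.1605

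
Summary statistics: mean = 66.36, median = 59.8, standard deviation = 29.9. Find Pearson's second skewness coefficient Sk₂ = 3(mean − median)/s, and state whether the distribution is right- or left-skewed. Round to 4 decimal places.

0.6582, right-skewed

Sk₂ = 3(66.36 − 59.8) / 29.9 = 3 × 6.5600 / 29.9
    = 19.6800 / 29.9 ≈ 0.6582
Sk₂ > 0 ⇒ mean > median ⇒ right-skewed (positive skew).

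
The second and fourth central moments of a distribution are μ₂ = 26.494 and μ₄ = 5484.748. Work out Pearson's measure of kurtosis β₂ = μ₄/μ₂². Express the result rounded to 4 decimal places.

7.8138

μ₂² = 26.494² = 701.93204
μ₄/μ₂² = 5484.748 / 701.93204 = 7.81379
β₂ ≈ 7.8138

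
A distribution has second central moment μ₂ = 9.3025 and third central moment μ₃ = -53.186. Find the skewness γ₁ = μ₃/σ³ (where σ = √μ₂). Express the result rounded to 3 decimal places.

-1.875

σ = √μ₂ = √9.3025 = 3.05000
σ³ = μ₂^(3/2) = 28.37263
γ₁ = μ₃/σ³ = -53.186 / 28.37263 ≈ -1.875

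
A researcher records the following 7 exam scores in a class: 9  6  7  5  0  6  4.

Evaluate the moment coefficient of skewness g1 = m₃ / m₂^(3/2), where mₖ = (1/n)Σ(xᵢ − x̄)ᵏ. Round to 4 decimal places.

x̄ = (9 + 6 + 7 + 5 + 0 + 6 + 4) / 7 = 5.2857
deviations (xᵢ − x̄): 3.7143, 0.7143, 1.7143, -0.2857, -5.2857, 0.7143, -1.2857
Σ(xᵢ − x̄)² = 47.4286 ⇒ m₂ = 47.4286/7 = 6.77551
Σ(xᵢ − x̄)³ = -92.8163 ⇒ m₃ = -92.8163/7 = -13.25948
m₂^(3/2) = 6.77551^(1.5) = 17.63652
g1 = m₃ / m₂^(3/2) = -13.25948 / 17.63652 ≈ -0.7518

-0.7518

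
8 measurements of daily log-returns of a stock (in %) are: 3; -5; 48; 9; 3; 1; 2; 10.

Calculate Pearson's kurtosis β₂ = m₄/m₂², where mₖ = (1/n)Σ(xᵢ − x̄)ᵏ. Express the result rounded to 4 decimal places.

5.2777

x̄ = 8.8750
Σ(xᵢ − x̄)² = 1902.8750 ⇒ m₂ = 237.85938
Σ(xᵢ − x̄)⁴ = 2388769.9004 ⇒ m₄ = 298596.23755
m₂² = 56577.08228
β₂ = m₄/m₂² = 298596.23755 / 56577.08228 ≈ 5.2777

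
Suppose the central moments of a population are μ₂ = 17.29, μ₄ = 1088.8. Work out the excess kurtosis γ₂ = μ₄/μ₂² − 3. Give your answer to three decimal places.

0.642

μ₂² = 17.29² = 298.94410
μ₄/μ₂² = 1088.8 / 298.94410 = 3.64215
γ₂ = 3.64215 − 3 ≈ 0.642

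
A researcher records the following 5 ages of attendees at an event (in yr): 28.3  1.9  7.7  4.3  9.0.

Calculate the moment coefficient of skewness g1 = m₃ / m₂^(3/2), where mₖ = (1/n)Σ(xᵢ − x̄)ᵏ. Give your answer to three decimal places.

x̄ = (28.3 + 1.9 + 7.7 + 4.3 + 9.0) / 5 = 10.2400
deviations (xᵢ − x̄): 18.0600, -8.3400, -2.5400, -5.9400, -1.2400
Σ(xᵢ − x̄)² = 438.9920 ⇒ m₂ = 438.9920/5 = 87.79840
Σ(xᵢ − x̄)³ = 5082.5426 ⇒ m₃ = 5082.5426/5 = 1016.50853
m₂^(3/2) = 87.79840^(1.5) = 822.67804
g1 = m₃ / m₂^(3/2) = 1016.50853 / 822.67804 ≈ 1.236

1.236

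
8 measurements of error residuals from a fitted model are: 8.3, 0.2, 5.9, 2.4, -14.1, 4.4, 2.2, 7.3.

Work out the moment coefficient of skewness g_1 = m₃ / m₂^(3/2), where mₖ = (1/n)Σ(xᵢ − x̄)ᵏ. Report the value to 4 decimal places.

x̄ = (8.3 + 0.2 + 5.9 + 2.4 - 14.1 + 4.4 + 2.2 + 7.3) / 8 = 2.0750
deviations (xᵢ − x̄): 6.2250, -1.8750, 3.8250, 0.3250, -16.1750, 2.3250, 0.1250, 5.2250
Σ(xᵢ − x̄)² = 351.3550 ⇒ m₂ = 351.3550/8 = 43.91938
Σ(xᵢ − x̄)³ = -3786.0323 ⇒ m₃ = -3786.0323/8 = -473.25403
m₂^(3/2) = 43.91938^(1.5) = 291.06114
g_1 = m₃ / m₂^(3/2) = -473.25403 / 291.06114 ≈ -1.6260

-1.6260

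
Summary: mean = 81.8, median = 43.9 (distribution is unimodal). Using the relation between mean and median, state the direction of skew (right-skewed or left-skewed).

right-skewed

mean − median = 81.8 − 43.9 = 37.9
mean > median ⇒ the longer tail is on the right ⇒ right-skewed (positively skewed).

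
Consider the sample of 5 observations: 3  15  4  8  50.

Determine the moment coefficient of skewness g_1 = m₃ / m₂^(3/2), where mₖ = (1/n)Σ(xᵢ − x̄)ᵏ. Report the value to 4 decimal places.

x̄ = (3 + 15 + 4 + 8 + 50) / 5 = 16.0000
deviations (xᵢ − x̄): -13.0000, -1.0000, -12.0000, -8.0000, 34.0000
Σ(xᵢ − x̄)² = 1534.0000 ⇒ m₂ = 1534.0000/5 = 306.80000
Σ(xᵢ − x̄)³ = 34866.0000 ⇒ m₃ = 34866.0000/5 = 6973.20000
m₂^(3/2) = 306.80000^(1.5) = 5373.81898
g_1 = m₃ / m₂^(3/2) = 6973.20000 / 5373.81898 ≈ 1.2976

1.2976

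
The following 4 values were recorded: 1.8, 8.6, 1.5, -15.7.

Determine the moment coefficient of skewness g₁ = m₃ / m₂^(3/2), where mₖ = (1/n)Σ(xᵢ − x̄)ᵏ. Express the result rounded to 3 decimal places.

-0.796

x̄ = (1.8 + 8.6 + 1.5 - 15.7) / 4 = -0.9500
deviations (xᵢ − x̄): 2.7500, 9.5500, 2.4500, -14.7500
Σ(xᵢ − x̄)² = 322.3300 ⇒ m₂ = 322.3300/4 = 80.58250
Σ(xᵢ − x̄)³ = -2302.5600 ⇒ m₃ = -2302.5600/4 = -575.64000
m₂^(3/2) = 80.58250^(1.5) = 723.37102
g₁ = m₃ / m₂^(3/2) = -575.64000 / 723.37102 ≈ -0.796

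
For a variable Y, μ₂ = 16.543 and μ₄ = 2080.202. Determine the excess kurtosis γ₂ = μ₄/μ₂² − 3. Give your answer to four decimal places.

μ₂² = 16.543² = 273.67085
μ₄/μ₂² = 2080.202 / 273.67085 = 7.60111
γ₂ = 7.60111 − 3 ≈ 4.6011

4.6011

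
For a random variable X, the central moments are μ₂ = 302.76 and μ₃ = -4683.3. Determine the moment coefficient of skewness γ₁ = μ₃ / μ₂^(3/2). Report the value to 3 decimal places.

-0.889

σ = √μ₂ = √302.76 = 17.40000
σ³ = μ₂^(3/2) = 5268.02400
γ₁ = μ₃/σ³ = -4683.3 / 5268.02400 ≈ -0.889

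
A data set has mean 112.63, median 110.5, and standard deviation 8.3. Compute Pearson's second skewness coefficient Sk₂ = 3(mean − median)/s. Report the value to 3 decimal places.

Sk₂ = 3(112.63 − 110.5) / 8.3 = 3 × 2.1300 / 8.3
    = 6.3900 / 8.3 ≈ 0.770

0.770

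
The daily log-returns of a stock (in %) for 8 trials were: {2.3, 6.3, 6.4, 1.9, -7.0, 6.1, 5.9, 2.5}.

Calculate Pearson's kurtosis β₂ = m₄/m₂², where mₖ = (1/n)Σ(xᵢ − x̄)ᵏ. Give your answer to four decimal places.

4.1794

x̄ = 3.0500
Σ(xᵢ − x̄)² = 142.4000 ⇒ m₂ = 17.80000
Σ(xᵢ − x̄)⁴ = 10593.6844 ⇒ m₄ = 1324.21054
m₂² = 316.84000
β₂ = m₄/m₂² = 1324.21054 / 316.84000 ≈ 4.1794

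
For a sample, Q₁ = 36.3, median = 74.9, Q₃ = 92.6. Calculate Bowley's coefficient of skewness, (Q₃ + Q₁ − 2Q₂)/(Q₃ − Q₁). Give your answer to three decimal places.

numerator: Q₃ + Q₁ − 2Q₂ = 92.6 + 36.3 − 2×74.9 = -20.9000
denominator: Q₃ − Q₁ = 92.6 − 36.3 = 56.3000
Bowley skewness = -20.9000 / 56.3000 ≈ -0.371

-0.371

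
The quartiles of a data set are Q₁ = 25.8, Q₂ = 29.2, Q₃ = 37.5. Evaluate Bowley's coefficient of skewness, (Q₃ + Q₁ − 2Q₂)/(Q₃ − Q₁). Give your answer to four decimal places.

0.4188

numerator: Q₃ + Q₁ − 2Q₂ = 37.5 + 25.8 − 2×29.2 = 4.9000
denominator: Q₃ − Q₁ = 37.5 − 25.8 = 11.7000
Bowley skewness = 4.9000 / 11.7000 ≈ 0.4188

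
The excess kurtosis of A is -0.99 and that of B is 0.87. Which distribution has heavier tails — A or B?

B

Higher excess kurtosis ⇒ heavier tails relative to the normal distribution.
-0.99 vs 0.87: the larger is 0.87, so B has heavier tails. (B is leptokurtic — heavier-than-normal tails; the other is platykurtic.)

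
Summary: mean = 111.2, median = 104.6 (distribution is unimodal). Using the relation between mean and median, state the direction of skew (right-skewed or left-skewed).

right-skewed

mean − median = 111.2 − 104.6 = 6.6
mean > median ⇒ the longer tail is on the right ⇒ right-skewed (positively skewed).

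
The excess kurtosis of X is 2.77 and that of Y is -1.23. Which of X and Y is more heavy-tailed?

Higher excess kurtosis ⇒ heavier tails relative to the normal distribution.
2.77 vs -1.23: the larger is 2.77, so X has heavier tails. (X is leptokurtic — heavier-than-normal tails; the other is platykurtic.)

X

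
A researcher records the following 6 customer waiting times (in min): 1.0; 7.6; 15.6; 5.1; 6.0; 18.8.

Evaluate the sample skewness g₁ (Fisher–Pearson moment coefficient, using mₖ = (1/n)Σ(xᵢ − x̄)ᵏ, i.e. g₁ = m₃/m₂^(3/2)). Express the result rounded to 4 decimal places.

x̄ = (1.0 + 7.6 + 15.6 + 5.1 + 6.0 + 18.8) / 6 = 9.0167
deviations (xᵢ − x̄): -8.0167, -1.4167, 6.5833, -3.9167, -3.0167, 9.7833
Σ(xᵢ − x̄)² = 229.7683 ⇒ m₂ = 229.7683/6 = 38.29472
Σ(xᵢ − x̄)³ = 616.1366 ⇒ m₃ = 616.1366/6 = 102.68943
m₂^(3/2) = 38.29472^(1.5) = 236.97819
g₁ = m₃ / m₂^(3/2) = 102.68943 / 236.97819 ≈ 0.4333

0.4333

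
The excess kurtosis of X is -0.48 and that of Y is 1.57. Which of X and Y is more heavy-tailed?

Higher excess kurtosis ⇒ heavier tails relative to the normal distribution.
-0.48 vs 1.57: the larger is 1.57, so Y has heavier tails. (Y is leptokurtic — heavier-than-normal tails; the other is platykurtic.)

Y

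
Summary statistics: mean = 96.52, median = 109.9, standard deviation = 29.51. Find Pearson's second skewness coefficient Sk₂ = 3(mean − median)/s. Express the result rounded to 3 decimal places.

-1.360

Sk₂ = 3(96.52 − 109.9) / 29.51 = 3 × -13.3800 / 29.51
    = -40.1400 / 29.51 ≈ -1.360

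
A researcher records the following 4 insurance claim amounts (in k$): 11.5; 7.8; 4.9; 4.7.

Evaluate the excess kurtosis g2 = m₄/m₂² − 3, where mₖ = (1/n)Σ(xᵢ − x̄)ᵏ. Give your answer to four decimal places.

-1.2500

x̄ = 7.2250
Σ(xᵢ − x̄)² = 30.3875 ⇒ m₂ = 7.59687
Σ(xᵢ − x̄)⁴ = 403.9772 ⇒ m₄ = 100.99429
m₂² = 57.71251
g2 = m₄/m₂² − 3 = 1.74995 − 3 ≈ -1.2500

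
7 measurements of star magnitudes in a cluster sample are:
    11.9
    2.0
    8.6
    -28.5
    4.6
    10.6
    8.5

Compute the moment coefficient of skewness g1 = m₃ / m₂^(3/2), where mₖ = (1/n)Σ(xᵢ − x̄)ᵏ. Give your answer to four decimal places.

x̄ = (11.9 + 2.0 + 8.6 - 28.5 + 4.6 + 10.6 + 8.5) / 7 = 2.5286
deviations (xᵢ − x̄): 9.3714, -0.5286, 6.0714, -31.0286, 2.0714, 8.0714, 5.9714
Σ(xᵢ − x̄)² = 1192.8343 ⇒ m₂ = 1192.8343/7 = 170.40490
Σ(xᵢ − x̄)³ = -28079.1011 ⇒ m₃ = -28079.1011/7 = -4011.30016
m₂^(3/2) = 170.40490^(1.5) = 2224.45237
g1 = m₃ / m₂^(3/2) = -4011.30016 / 2224.45237 ≈ -1.8033

-1.8033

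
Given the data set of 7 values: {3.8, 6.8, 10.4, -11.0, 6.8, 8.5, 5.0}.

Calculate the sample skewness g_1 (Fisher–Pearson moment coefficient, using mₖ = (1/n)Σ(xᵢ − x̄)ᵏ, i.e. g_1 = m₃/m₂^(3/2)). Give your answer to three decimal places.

x̄ = (3.8 + 6.8 + 10.4 - 11.0 + 6.8 + 8.5 + 5.0) / 7 = 4.3286
deviations (xᵢ − x̄): -0.5286, 2.4714, 6.0714, -15.3286, 2.4714, 4.1714, 0.6714
Σ(xᵢ − x̄)² = 302.1743 ⇒ m₂ = 302.1743/7 = 43.16776
Σ(xᵢ − x̄)³ = -3274.9408 ⇒ m₃ = -3274.9408/7 = -467.84869
m₂^(3/2) = 43.16776^(1.5) = 283.62153
g_1 = m₃ / m₂^(3/2) = -467.84869 / 283.62153 ≈ -1.650

-1.650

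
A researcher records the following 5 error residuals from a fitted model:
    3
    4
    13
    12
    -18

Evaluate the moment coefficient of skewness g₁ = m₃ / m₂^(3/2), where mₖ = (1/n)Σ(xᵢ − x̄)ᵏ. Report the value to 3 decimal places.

x̄ = (3 + 4 + 13 + 12 - 18) / 5 = 2.8000
deviations (xᵢ − x̄): 0.2000, 1.2000, 10.2000, 9.2000, -20.8000
Σ(xᵢ − x̄)² = 622.8000 ⇒ m₂ = 622.8000/5 = 124.56000
Σ(xᵢ − x̄)³ = -7157.2800 ⇒ m₃ = -7157.2800/5 = -1431.45600
m₂^(3/2) = 124.56000^(1.5) = 1390.16996
g₁ = m₃ / m₂^(3/2) = -1431.45600 / 1390.16996 ≈ -1.030

-1.030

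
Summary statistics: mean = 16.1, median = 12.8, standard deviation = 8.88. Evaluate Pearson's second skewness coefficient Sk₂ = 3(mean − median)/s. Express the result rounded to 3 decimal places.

1.115

Sk₂ = 3(16.1 − 12.8) / 8.88 = 3 × 3.3000 / 8.88
    = 9.9000 / 8.88 ≈ 1.115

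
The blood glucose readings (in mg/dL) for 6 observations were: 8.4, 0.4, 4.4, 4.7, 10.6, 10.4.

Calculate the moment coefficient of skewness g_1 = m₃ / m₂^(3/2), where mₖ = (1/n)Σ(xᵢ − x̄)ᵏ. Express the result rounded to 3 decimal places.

-0.349

x̄ = (8.4 + 0.4 + 4.4 + 4.7 + 10.6 + 10.4) / 6 = 6.4833
deviations (xᵢ − x̄): 1.9167, -6.0833, -2.0833, -1.7833, 4.1167, 3.9167
Σ(xᵢ − x̄)² = 80.4883 ⇒ m₂ = 80.4883/6 = 13.41472
Σ(xᵢ − x̄)³ = -102.9506 ⇒ m₃ = -102.9506/6 = -17.15843
m₂^(3/2) = 13.41472^(1.5) = 49.13291
g_1 = m₃ / m₂^(3/2) = -17.15843 / 49.13291 ≈ -0.349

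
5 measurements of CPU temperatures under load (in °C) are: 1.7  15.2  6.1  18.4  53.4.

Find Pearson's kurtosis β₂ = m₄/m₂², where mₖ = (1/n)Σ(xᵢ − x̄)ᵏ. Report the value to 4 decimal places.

x̄ = 18.9600
Σ(xᵢ − x̄)² = 1663.8520 ⇒ m₂ = 332.77040
Σ(xᵢ − x̄)⁴ = 1523164.7924 ⇒ m₄ = 304632.95848
m₂² = 110736.13912
β₂ = m₄/m₂² = 304632.95848 / 110736.13912 ≈ 2.7510

2.7510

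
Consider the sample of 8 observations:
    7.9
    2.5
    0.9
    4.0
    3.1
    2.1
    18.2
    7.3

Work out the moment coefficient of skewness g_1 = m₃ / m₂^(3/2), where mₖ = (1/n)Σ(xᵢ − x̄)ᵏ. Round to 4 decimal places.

1.4979

x̄ = (7.9 + 2.5 + 0.9 + 4.0 + 3.1 + 2.1 + 18.2 + 7.3) / 8 = 5.7500
deviations (xᵢ − x̄): 2.1500, -3.2500, -4.8500, -1.7500, -2.6500, -3.6500, 12.4500, 1.5500
Σ(xᵢ − x̄)² = 219.5200 ⇒ m₂ = 219.5200/8 = 27.44000
Σ(xᵢ − x̄)³ = 1722.4350 ⇒ m₃ = 1722.4350/8 = 215.30437
m₂^(3/2) = 27.44000^(1.5) = 143.73951
g_1 = m₃ / m₂^(3/2) = 215.30437 / 143.73951 ≈ 1.4979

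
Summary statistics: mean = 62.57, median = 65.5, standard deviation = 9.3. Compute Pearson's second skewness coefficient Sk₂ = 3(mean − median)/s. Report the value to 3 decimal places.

Sk₂ = 3(62.57 − 65.5) / 9.3 = 3 × -2.9300 / 9.3
    = -8.7900 / 9.3 ≈ -0.945

-0.945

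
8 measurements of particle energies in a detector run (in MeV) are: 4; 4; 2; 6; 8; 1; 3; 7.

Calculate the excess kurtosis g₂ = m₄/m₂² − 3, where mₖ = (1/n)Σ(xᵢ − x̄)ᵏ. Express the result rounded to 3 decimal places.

-1.210

x̄ = 4.3750
Σ(xᵢ − x̄)² = 41.8750 ⇒ m₂ = 5.23438
Σ(xᵢ − x̄)⁴ = 392.3066 ⇒ m₄ = 49.03833
m₂² = 27.39868
g₂ = m₄/m₂² − 3 = 1.78981 − 3 ≈ -1.210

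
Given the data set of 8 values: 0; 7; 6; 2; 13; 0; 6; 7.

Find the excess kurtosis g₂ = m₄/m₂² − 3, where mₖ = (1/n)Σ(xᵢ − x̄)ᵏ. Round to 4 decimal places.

x̄ = 5.1250
Σ(xᵢ − x̄)² = 132.8750 ⇒ m₂ = 16.60938
Σ(xᵢ − x̄)⁴ = 5346.9629 ⇒ m₄ = 668.37036
m₂² = 275.87134
g₂ = m₄/m₂² − 3 = 2.42276 − 3 ≈ -0.5772

-0.5772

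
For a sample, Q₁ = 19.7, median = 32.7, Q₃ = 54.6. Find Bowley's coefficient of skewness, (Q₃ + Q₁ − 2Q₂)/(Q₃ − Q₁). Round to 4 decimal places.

numerator: Q₃ + Q₁ − 2Q₂ = 54.6 + 19.7 − 2×32.7 = 8.9000
denominator: Q₃ − Q₁ = 54.6 − 19.7 = 34.9000
Bowley skewness = 8.9000 / 34.9000 ≈ 0.2550

0.2550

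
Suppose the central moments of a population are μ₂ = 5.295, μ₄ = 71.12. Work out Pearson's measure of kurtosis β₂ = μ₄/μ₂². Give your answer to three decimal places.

2.537

μ₂² = 5.295² = 28.03703
μ₄/μ₂² = 71.12 / 28.03703 = 2.53665
β₂ ≈ 2.537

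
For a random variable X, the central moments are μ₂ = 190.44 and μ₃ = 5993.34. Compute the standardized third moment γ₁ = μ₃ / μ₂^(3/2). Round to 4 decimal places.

σ = √μ₂ = √190.44 = 13.80000
σ³ = μ₂^(3/2) = 2628.07200
γ₁ = μ₃/σ³ = 5993.34 / 2628.07200 ≈ 2.2805

2.2805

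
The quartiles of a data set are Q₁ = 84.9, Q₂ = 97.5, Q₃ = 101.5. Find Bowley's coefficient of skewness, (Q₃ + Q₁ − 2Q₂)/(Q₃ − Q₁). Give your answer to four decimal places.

numerator: Q₃ + Q₁ − 2Q₂ = 101.5 + 84.9 − 2×97.5 = -8.6000
denominator: Q₃ − Q₁ = 101.5 − 84.9 = 16.6000
Bowley skewness = -8.6000 / 16.6000 ≈ -0.5181

-0.5181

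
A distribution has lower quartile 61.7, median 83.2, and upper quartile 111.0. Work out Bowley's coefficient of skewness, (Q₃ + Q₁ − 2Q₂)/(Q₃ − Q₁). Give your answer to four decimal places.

numerator: Q₃ + Q₁ − 2Q₂ = 111.0 + 61.7 − 2×83.2 = 6.3000
denominator: Q₃ − Q₁ = 111.0 − 61.7 = 49.3000
Bowley skewness = 6.3000 / 49.3000 ≈ 0.1278

0.1278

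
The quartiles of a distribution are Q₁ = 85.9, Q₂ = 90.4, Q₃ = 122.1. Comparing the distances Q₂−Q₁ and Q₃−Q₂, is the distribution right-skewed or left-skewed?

Q₂ − Q₁ = 4.5;  Q₃ − Q₂ = 31.7
Q₃ − Q₂ > Q₂ − Q₁ ⇒ the upper half is more spread out ⇒ right-skewed.

right-skewed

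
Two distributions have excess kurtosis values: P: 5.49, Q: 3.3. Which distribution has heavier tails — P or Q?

Higher excess kurtosis ⇒ heavier tails relative to the normal distribution.
5.49 vs 3.3: the larger is 5.49, so P has heavier tails.

P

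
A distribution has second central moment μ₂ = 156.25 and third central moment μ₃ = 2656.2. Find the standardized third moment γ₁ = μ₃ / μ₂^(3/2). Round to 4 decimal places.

σ = √μ₂ = √156.25 = 12.50000
σ³ = μ₂^(3/2) = 1953.12500
γ₁ = μ₃/σ³ = 2656.2 / 1953.12500 ≈ 1.3600

1.3600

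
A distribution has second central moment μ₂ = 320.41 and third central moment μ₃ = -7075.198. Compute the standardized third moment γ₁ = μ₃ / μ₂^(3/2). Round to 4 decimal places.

-1.2336

σ = √μ₂ = √320.41 = 17.90000
σ³ = μ₂^(3/2) = 5735.33900
γ₁ = μ₃/σ³ = -7075.198 / 5735.33900 ≈ -1.2336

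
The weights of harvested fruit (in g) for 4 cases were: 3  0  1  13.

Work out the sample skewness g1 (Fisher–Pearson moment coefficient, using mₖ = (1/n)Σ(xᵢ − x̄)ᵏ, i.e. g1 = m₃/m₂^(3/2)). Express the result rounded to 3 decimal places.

x̄ = (3 + 0 + 1 + 13) / 4 = 4.2500
deviations (xᵢ − x̄): -1.2500, -4.2500, -3.2500, 8.7500
Σ(xᵢ − x̄)² = 106.7500 ⇒ m₂ = 106.7500/4 = 26.68750
Σ(xᵢ − x̄)³ = 556.8750 ⇒ m₃ = 556.8750/4 = 139.21875
m₂^(3/2) = 26.68750^(1.5) = 137.86748
g1 = m₃ / m₂^(3/2) = 139.21875 / 137.86748 ≈ 1.010

1.010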